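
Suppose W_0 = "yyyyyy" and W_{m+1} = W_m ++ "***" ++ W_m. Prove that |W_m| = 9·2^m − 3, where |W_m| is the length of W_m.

Base case: |W_0| = 6, and 9·2^0 − 3 = 6.
Assume |W_j| = 9·2^j − 3.
Then |W_{j+1}| = |W_j| + 3 + |W_j| = 2|W_j| + 3 = 2(9·2^j − 3) + 3 = 9·2^{j+1} − 6 + 3 = 9·2^{j+1} − 3.
By induction, |W_m| = 9·2^m − 3 for all m ≥ 0.

|W_m| = 9·2^m − 3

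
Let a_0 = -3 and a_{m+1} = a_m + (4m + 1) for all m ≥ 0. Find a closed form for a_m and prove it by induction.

Claim: a_m = 2m^2 − m − 3.

Base case: a_0 = -3, and 2·0^2 − 0 − 3 = -3.
Assume a_j = 2j^2 − j − 3.
Then a_{j+1} = a_j + (4j + 1) = (2j^2 − j − 3) + (4j + 1) = 2j^2 + 3j − 2,
and 2·(j+1)^2 − (j+1) − 3 = 2j^2 + 3j − 2.
By induction, a_m = 2m^2 − m − 3 for all m ≥ 0.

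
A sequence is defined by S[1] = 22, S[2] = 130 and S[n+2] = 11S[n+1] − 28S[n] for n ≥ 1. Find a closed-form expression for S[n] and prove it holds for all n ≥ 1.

Claim: S[n] = 2·4^n + 2·7^n.

Base cases: S[1] = 22 and 2·4^1 + 2·7^1 = 22; S[2] = 130 and 2·4^2 + 2·7^2 = 130.
Assume S[i] = 2·4^i + 2·7^i for all 1 ≤ i ≤ j, where j ≥ 2.
Then S[j+1] = 11S[j] − 28S[j−1] = 11·(2·4^j + 2·7^j) − 28·(2·4^{j−1} + 2·7^{j−1}) = 2·(11·4 − 28)4^{j−1} + 2·(11·7 − 28)7^{j−1} = 32·4^{j−1} + 98·7^{j−1} = 2·4^{j+1} + 2·7^{j+1}.
This completes the inductive step, so S[n] = 2·4^n + 2·7^n for all n ≥ 1.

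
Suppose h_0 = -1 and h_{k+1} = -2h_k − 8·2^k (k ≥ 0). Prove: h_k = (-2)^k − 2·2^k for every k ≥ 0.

Base case: h_0 = -1, and (-2)^0 − 2·2^0 = 1 − 2 = -1.
Assume h_m = (-2)^m − 2·2^m for some m ≥ 0.
Then h_{m+1} = -2h_m − 8·2^m = -2·((-2)^m − 2·2^m) − 8·2^m = (-2)^{m+1} + 4·2^m − 8·2^m = (-2)^{m+1} − 4·2^m = (-2)^{m+1} − 2·2^{m+1}.
This completes the inductive step, so h_k = (-2)^k − 2·2^k for all k ≥ 0.

h_k = (-2)^k − 2·2^k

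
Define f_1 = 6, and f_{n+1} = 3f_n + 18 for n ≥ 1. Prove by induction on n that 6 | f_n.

Base case: f_1 = 6 = 6·1, so 6 | f_1.
Assume 6 | f_m, so f_m = 6t for some integer t.
Then f_{m+1} = 3f_m + 18 = 3·(6t) + 18 = 6(3t + 3), so 6 | f_{m+1}.
Hence 6 | f_n for every n ≥ 1, by induction.

6 | f_n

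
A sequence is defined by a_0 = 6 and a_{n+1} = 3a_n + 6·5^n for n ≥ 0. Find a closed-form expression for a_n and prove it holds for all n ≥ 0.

Claim: a_n = 3·3^n + 3·5^n.

Base case: a_0 = 6, and 3·3^0 + 3·5^0 = 3 + 3 = 6.
Assume a_m = 3·3^m + 3·5^m for some m ≥ 0.
Then a_{m+1} = 3a_m + 6·5^m = 3·(3·3^m + 3·5^m) + 6·5^m = 3·3^{m+1} + 9·5^m + 6·5^m = 3·3^{m+1} + 15·5^m = 3·3^{m+1} + 3·5^{m+1}.
By induction, a_n = 3·3^n + 3·5^n for all n ≥ 0.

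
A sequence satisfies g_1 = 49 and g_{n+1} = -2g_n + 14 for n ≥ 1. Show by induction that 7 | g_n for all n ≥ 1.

Base case: g_1 = 49 = 7·7, so 7 | g_1.
Assume 7 | g_m, so g_m = 7t for some integer t.
Then g_{m+1} = -2g_m + 14 = -2·(7t) + 14 = 7(-2t + 2), so 7 | g_{m+1}.
This completes the inductive step, so 7 | g_n for all n ≥ 1.

7 | g_n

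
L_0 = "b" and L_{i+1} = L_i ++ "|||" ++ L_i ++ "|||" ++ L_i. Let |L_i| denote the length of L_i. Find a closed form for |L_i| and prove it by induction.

Claim: |L_i| = 4·3^i − 3.

Base case: |L_0| = 1, and 4·3^0 − 3 = 1.
Assume |L_m| = 4·3^m − 3.
Then |L_{m+1}| = 3|L_m| + 6 = 3(4·3^m − 3) + 6 = 4·3^{m+1} − 9 + 6 = 4·3^{m+1} − 3.
This completes the inductive step, so |L_i| = 4·3^i − 3 for all i ≥ 0.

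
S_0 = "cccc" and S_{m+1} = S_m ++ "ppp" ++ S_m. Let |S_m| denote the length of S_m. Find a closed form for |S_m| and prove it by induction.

Claim: |S_m| = 7·2^m − 3.

Base case: |S_0| = 4, and 7·2^0 − 3 = 4.
Assume |S_k| = 7·2^k − 3.
Then |S_{k+1}| = |S_k| + 3 + |S_k| = 2|S_k| + 3 = 2(7·2^k − 3) + 3 = 7·2^{k+1} − 6 + 3 = 7·2^{k+1} − 3.
So the formula holds for k+1, and by induction |S_m| = 7·2^m − 3 for all m ≥ 0.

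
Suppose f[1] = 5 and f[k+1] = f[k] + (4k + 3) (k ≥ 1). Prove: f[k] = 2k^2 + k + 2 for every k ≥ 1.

Base case: f[1] = 5, and 2·1^2 + 1 + 2 = 5.
Assume f[r] = 2r^2 + r + 2.
Then f[r+1] = f[r] + (4r + 3) = (2r^2 + r + 2) + (4r + 3) = 2r^2 + 5r + 5,
and 2·(r+1)^2 + (r+1) + 2 = 2r^2 + 5r + 5.
Hence f[k] = 2k^2 + k + 2 for every k ≥ 1, by induction.

f[k] = 2k^2 + k + 2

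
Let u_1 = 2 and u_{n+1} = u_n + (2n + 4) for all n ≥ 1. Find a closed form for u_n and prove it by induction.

Claim: u_n = n^2 + 3n − 2.

Base case: u_1 = 2, and 1^2 + 3·1 − 2 = 2.
Assume u_k = k^2 + 3k − 2.
Then u_{k+1} = u_k + (2k + 4) = (k^2 + 3k − 2) + (2k + 4) = k^2 + 5k + 2,
and (k+1)^2 + 3·(k+1) − 2 = k^2 + 5k + 2.
This completes the inductive step, so u_n = n^2 + 3n − 2 for all n ≥ 1.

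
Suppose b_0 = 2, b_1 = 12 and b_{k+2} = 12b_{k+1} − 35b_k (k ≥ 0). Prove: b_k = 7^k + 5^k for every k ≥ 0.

Base cases: b_0 = 2 and 7^0 + 5^0 = 2; b_1 = 12 and 7^1 + 5^1 = 12.
Assume b_j = 7^j + 5^j for all 0 ≤ j ≤ m, where m ≥ 1.
Then b_{m+1} = 12b_m − 35b_{m−1} = 12·(7^m + 5^m) − 35·(7^{m−1} + 5^{m−1}) = (12·7 − 35)7^{m−1} + (12·5 − 35)5^{m−1} = 49·7^{m−1} + 25·5^{m−1} = 7^{m+1} + 5^{m+1}.
Hence b_k = 7^k + 5^k for every k ≥ 0, by strong induction.

b_k = 7^k + 5^k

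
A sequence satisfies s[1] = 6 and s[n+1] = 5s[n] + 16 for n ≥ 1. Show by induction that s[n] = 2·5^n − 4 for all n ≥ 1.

Base case: s[1] = 6, and 2·5^1 − 4 = 10 − 4 = 6.
Assume s[m] = 2·5^m − 4 for some m ≥ 1.
Then s[m+1] = 5s[m] + 16 = 5·(2·5^m − 4) + 16 = 10·5^m − 20 + 16 = 2·5^{m+1} − 4.
This completes the inductive step, so s[n] = 2·5^n − 4 for all n ≥ 1.

s[n] = 2·5^n − 4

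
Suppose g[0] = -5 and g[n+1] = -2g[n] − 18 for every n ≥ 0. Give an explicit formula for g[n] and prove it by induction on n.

Claim: g[n] = (-2)^n − 6.

Base case: g[0] = -5, and (-2)^0 − 6 = 1 − 6 = -5.
Assume g[r] = (-2)^r − 6 for some r ≥ 0.
Then g[r+1] = -2g[r] − 18 = -2·((-2)^r − 6) − 18 = -2·(-2)^r + 12 − 18 = (-2)^{r+1} − 6.
This completes the inductive step, so g[n] = (-2)^n − 6 for all n ≥ 0.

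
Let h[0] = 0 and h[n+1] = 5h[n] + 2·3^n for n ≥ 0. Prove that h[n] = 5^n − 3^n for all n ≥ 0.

Base case: h[0] = 0, and 5^0 − 3^0 = 1 − 1 = 0.
Assume h[k] = 5^k − 3^k for some k ≥ 0.
Then h[k+1] = 5h[k] + 2·3^k = 5·(5^k − 3^k) + 2·3^k = 5^{k+1} − 5·3^k + 2·3^k = 5^{k+1} − 3·3^k = 5^{k+1} − 3^{k+1}.
So the formula holds for k+1, and by induction h[n] = 5^n − 3^n for all n ≥ 0.

h[n] = 5^n − 3^n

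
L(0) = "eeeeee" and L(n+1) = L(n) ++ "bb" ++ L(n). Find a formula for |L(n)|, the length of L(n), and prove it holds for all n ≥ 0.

Claim: |L(n)| = 2^{n+3} − 2.

Base case: |L(0)| = 6, and 2^{0+3} − 2 = 6.
Assume |L(r)| = 2^{r+3} − 2.
Then |L(r+1)| = |L(r)| + 2 + |L(r)| = 2|L(r)| + 2 = 2(2^{r+3} − 2) + 2 = 2^{r+1+3} − 4 + 2 = 2^{r+1+3} − 2.
This completes the inductive step, so |L(n)| = 2^{n+3} − 2 for all n ≥ 0.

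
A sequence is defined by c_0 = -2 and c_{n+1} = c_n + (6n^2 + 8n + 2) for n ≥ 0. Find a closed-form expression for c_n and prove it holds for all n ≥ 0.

Claim: c_n = 2n^3 + n^2 − n − 2.

Base case: c_0 = -2, and 2·0^3 + 0^2 − 0 − 2 = -2.
Assume c_j = 2j^3 + j^2 − j − 2.
Then c_{j+1} = c_j + (6j^2 + 8j + 2) = (2j^3 + j^2 − j − 2) + (6j^2 + 8j + 2) = 2j^3 + 7j^2 + 7j,
and 2·(j+1)^3 + (j+1)^2 − (j+1) − 2 = 2j^3 + 7j^2 + 7j.
This completes the inductive step, so c_n = 2n^3 + n^2 − n − 2 for all n ≥ 0.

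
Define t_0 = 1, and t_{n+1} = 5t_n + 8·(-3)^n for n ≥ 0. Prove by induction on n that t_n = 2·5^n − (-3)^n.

Base case: t_0 = 1, and 2·5^0 − (-3)^0 = 2 − 1 = 1.
Assume t_r = 2·5^r − (-3)^r for some r ≥ 0.
Then t_{r+1} = 5t_r + 8·(-3)^r = 5·(2·5^r − (-3)^r) + 8·(-3)^r = 2·5^{r+1} − 5·(-3)^r + 8·(-3)^r = 2·5^{r+1} + 3·(-3)^r = 2·5^{r+1} − (-3)^{r+1}.
So the formula holds for r+1, and by induction t_n = 2·5^n − (-3)^n for all n ≥ 0.

t_n = 2·5^n − (-3)^n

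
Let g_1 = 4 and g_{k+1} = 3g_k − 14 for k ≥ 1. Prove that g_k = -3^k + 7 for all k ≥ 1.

Base case: g_1 = 4, and -3^1 + 7 = -3 + 7 = 4.
Assume g_m = -3^m + 7 for some m ≥ 1.
Then g_{m+1} = 3g_m − 14 = 3·(-3^m + 7) − 14 = -3^{m+1} + 21 − 14 = -3^{m+1} + 7.
So the formula holds for m+1, and by induction g_k = -3^k + 7 for all k ≥ 1.

g_k = -3^k + 7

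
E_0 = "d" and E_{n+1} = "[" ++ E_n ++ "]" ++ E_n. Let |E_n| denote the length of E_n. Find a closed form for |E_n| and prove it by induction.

Claim: |E_n| = 3·2^n − 2.

Base case: |E_0| = 1, and 3·2^0 − 2 = 1.
Assume |E_k| = 3·2^k − 2.
Then |E_{k+1}| = 1 + |E_k| + 1 + |E_k| = 2|E_k| + 2 = 2(3·2^k − 2) + 2 = 3·2^{k+1} − 4 + 2 = 3·2^{k+1} − 2.
This completes the inductive step, so |E_n| = 3·2^n − 2 for all n ≥ 0.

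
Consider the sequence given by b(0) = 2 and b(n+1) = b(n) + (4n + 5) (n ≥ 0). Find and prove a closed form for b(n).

Claim: b(n) = 2n^2 + 3n + 2.

Base case: b(0) = 2, and 2·0^2 + 3·0 + 2 = 2.
Assume b(m) = 2m^2 + 3m + 2.
Then b(m+1) = b(m) + (4m + 5) = (2m^2 + 3m + 2) + (4m + 5) = 2m^2 + 7m + 7,
and 2·(m+1)^2 + 3·(m+1) + 2 = 2m^2 + 7m + 7.
This completes the inductive step, so b(n) = 2n^2 + 3n + 2 for all n ≥ 0.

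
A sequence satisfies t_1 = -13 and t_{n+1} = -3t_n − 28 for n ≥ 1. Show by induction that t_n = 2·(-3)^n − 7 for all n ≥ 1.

Base case: t_1 = -13, and 2·(-3)^1 − 7 = -6 − 7 = -13.
Assume t_j = 2·(-3)^j − 7 for some j ≥ 1.
Then t_{j+1} = -3t_j − 28 = -3·(2·(-3)^j − 7) − 28 = -6·(-3)^j + 21 − 28 = 2·(-3)^{j+1} − 7.
This completes the inductive step, so t_n = 2·(-3)^n − 7 for all n ≥ 1.

t_n = 2·(-3)^n − 7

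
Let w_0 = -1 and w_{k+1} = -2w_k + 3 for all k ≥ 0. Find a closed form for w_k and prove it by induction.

Claim: w_k = -2·(-2)^k + 1.

Base case: w_0 = -1, and -2·(-2)^0 + 1 = -2 + 1 = -1.
Assume w_r = -2·(-2)^r + 1 for some r ≥ 0.
Then w_{r+1} = -2w_r + 3 = -2·(-2·(-2)^r + 1) + 3 = 4·(-2)^r − 2 + 3 = -2·(-2)^{r+1} + 1.
Hence w_k = -2·(-2)^k + 1 for every k ≥ 0, by induction.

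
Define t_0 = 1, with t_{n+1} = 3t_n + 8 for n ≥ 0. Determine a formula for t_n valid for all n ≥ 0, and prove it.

Claim: t_n = 5·3^n − 4.

Base case: t_0 = 1, and 5·3^0 − 4 = 5 − 4 = 1.
Assume t_r = 5·3^r − 4 for some r ≥ 0.
Then t_{r+1} = 3t_r + 8 = 3·(5·3^r − 4) + 8 = 15·3^r − 12 + 8 = 5·3^{r+1} − 4.
This completes the inductive step, so t_n = 5·3^n − 4 for all n ≥ 0.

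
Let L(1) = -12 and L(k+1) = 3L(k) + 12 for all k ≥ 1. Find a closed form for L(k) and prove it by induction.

Claim: L(k) = -2·3^k − 6.

Base case: L(1) = -12, and -2·3^1 − 6 = -6 − 6 = -12.
Assume L(r) = -2·3^r − 6 for some r ≥ 1.
Then L(r+1) = 3L(r) + 12 = 3·(-2·3^r − 6) + 12 = -6·3^r − 18 + 12 = -2·3^{r+1} − 6.
By induction, L(k) = -2·3^k − 6 for all k ≥ 1.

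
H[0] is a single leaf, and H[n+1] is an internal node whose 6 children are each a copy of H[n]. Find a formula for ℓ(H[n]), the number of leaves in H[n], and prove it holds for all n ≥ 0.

Claim: ℓ(H[n]) = 6^n.

Base case: ℓ(H[0]) = 1, and 6^0 = 1.
Assume ℓ(H[m]) = 6^m.
Then ℓ(H[m+1]) = 6·ℓ(H[m]) = 6·6^m = 6^{m+1}.
Hence ℓ(H[n]) = 6^n for every n ≥ 0, by induction.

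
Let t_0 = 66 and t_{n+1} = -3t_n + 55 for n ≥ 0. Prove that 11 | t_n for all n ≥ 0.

Base case: t_0 = 66 = 11·6, so 11 | t_0.
Assume 11 | t_k, so t_k = 11s for some integer s.
Then t_{k+1} = -3t_k + 55 = -3·(11s) + 55 = 11(-3s + 5), so 11 | t_{k+1}.
This completes the inductive step, so 11 | t_n for all n ≥ 0.

11 | t_n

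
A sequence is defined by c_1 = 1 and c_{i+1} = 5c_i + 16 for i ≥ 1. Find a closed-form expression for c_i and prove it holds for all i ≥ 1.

Claim: c_i = 5^i − 4.

Base case: c_1 = 1, and 5^1 − 4 = 5 − 4 = 1.
Assume c_m = 5^m − 4 for some m ≥ 1.
Then c_{m+1} = 5c_m + 16 = 5·(5^m − 4) + 16 = 5^{m+1} − 20 + 16 = 5^{m+1} − 4.
This completes the inductive step, so c_i = 5^i − 4 for all i ≥ 1.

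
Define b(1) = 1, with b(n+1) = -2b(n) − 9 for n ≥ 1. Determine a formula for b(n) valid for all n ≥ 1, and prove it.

Claim: b(n) = -2·(-2)^n − 3.

Base case: b(1) = 1, and -2·(-2)^1 − 3 = 4 − 3 = 1.
Assume b(j) = -2·(-2)^j − 3 for some j ≥ 1.
Then b(j+1) = -2b(j) − 9 = -2·(-2·(-2)^j − 3) − 9 = 4·(-2)^j + 6 − 9 = -2·(-2)^{j+1} − 3.
Hence b(n) = -2·(-2)^n − 3 for every n ≥ 1, by induction.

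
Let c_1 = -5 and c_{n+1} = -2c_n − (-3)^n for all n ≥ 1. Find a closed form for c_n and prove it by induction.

Claim: c_n = (-2)^n + (-3)^n.

Base case: c_1 = -5, and (-2)^1 + (-3)^1 = -2 − 3 = -5.
Assume c_j = (-2)^j + (-3)^j for some j ≥ 1.
Then c_{j+1} = -2c_j − (-3)^j = -2·((-2)^j + (-3)^j) − (-3)^j = (-2)^{j+1} − 2·(-3)^j − (-3)^j = (-2)^{j+1} − 3·(-3)^j = (-2)^{j+1} + (-3)^{j+1}.
So the formula holds for j+1, and by induction c_n = (-2)^n + (-3)^n for all n ≥ 1.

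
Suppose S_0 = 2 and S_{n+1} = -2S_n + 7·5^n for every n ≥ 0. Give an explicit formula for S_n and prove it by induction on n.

Claim: S_n = (-2)^n + 5^n.

Base case: S_0 = 2, and (-2)^0 + 5^0 = 1 + 1 = 2.
Assume S_j = (-2)^j + 5^j for some j ≥ 0.
Then S_{j+1} = -2S_j + 7·5^j = -2·((-2)^j + 5^j) + 7·5^j = (-2)^{j+1} − 2·5^j + 7·5^j = (-2)^{j+1} + 5·5^j = (-2)^{j+1} + 5^{j+1}.
Hence S_n = (-2)^n + 5^n for every n ≥ 0, by induction.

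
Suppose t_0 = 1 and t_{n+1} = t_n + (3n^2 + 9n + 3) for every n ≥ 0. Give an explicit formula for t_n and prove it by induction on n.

Claim: t_n = n^3 + 3n^2 − n + 1.

Base case: t_0 = 1, and 0^3 + 3·0^2 − 0 + 1 = 1.
Assume t_m = m^3 + 3m^2 − m + 1.
Then t_{m+1} = t_m + (3m^2 + 9m + 3) = (m^3 + 3m^2 − m + 1) + (3m^2 + 9m + 3) = m^3 + 6m^2 + 8m + 4,
and (m+1)^3 + 3·(m+1)^2 − (m+1) + 1 = m^3 + 6m^2 + 8m + 4.
Hence t_n = n^3 + 3n^2 − n + 1 for every n ≥ 0, by induction.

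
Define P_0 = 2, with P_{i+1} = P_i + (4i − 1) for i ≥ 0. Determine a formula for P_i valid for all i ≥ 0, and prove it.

Claim: P_i = 2i^2 − 3i + 2.

Base case: P_0 = 2, and 2·0^2 − 3·0 + 2 = 2.
Assume P_r = 2r^2 − 3r + 2.
Then P_{r+1} = P_r + (4r − 1) = (2r^2 − 3r + 2) + (4r − 1) = 2r^2 + r + 1,
and 2·(r+1)^2 − 3·(r+1) + 2 = 2r^2 + r + 1.
This completes the inductive step, so P_i = 2i^2 − 3i + 2 for all i ≥ 0.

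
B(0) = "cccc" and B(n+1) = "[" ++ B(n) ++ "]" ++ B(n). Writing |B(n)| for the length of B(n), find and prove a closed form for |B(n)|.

Claim: |B(n)| = 6·2^n − 2.

Base case: |B(0)| = 4, and 6·2^0 − 2 = 4.
Assume |B(m)| = 6·2^m − 2.
Then |B(m+1)| = 1 + |B(m)| + 1 + |B(m)| = 2|B(m)| + 2 = 2(6·2^m − 2) + 2 = 6·2^{m+1} − 4 + 2 = 6·2^{m+1} − 2.
Hence |B(n)| = 6·2^n − 2 for every n ≥ 0, by induction.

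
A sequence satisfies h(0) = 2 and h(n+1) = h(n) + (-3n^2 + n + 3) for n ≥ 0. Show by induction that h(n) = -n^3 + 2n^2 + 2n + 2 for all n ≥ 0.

Base case: h(0) = 2, and -0^3 + 2·0^2 + 2·0 + 2 = 2.
Assume h(r) = -r^3 + 2r^2 + 2r + 2.
Then h(r+1) = h(r) + (-3r^2 + r + 3) = (-r^3 + 2r^2 + 2r + 2) + (-3r^2 + r + 3) = -r^3 − r^2 + 3r + 5,
and -(r+1)^3 + 2·(r+1)^2 + 2·(r+1) + 2 = -r^3 − r^2 + 3r + 5.
By induction, h(n) = -n^3 + 2n^2 + 2n + 2 for all n ≥ 0.

h(n) = -n^3 + 2n^2 + 2n + 2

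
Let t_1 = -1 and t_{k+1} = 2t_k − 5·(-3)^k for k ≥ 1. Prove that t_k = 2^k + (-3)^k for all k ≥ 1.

Base case: t_1 = -1, and 2^1 + (-3)^1 = 2 − 3 = -1.
Assume t_j = 2^j + (-3)^j for some j ≥ 1.
Then t_{j+1} = 2t_j − 5·(-3)^j = 2·(2^j + (-3)^j) − 5·(-3)^j = 2^{j+1} + 2·(-3)^j − 5·(-3)^j = 2^{j+1} − 3·(-3)^j = 2^{j+1} + (-3)^{j+1}.
Hence t_k = 2^k + (-3)^k for every k ≥ 1, by induction.

t_k = 2^k + (-3)^k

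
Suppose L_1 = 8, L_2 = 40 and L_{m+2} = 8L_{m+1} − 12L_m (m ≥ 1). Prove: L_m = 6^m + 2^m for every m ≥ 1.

Base cases: L_1 = 8 and 6^1 + 2^1 = 8; L_2 = 40 and 6^2 + 2^2 = 40.
Assume L_j = 6^j + 2^j for all 1 ≤ j ≤ r, where r ≥ 2.
Then L_{r+1} = 8L_r − 12L_{r−1} = 8·(6^r + 2^r) − 12·(6^{r−1} + 2^{r−1}) = (8·6 − 12)6^{r−1} + (8·2 − 12)2^{r−1} = 36·6^{r−1} + 4·2^{r−1} = 6^{r+1} + 2^{r+1}.
So the formula holds for r+1, and by strong induction L_m = 6^m + 2^m for all m ≥ 1.

L_m = 6^m + 2^m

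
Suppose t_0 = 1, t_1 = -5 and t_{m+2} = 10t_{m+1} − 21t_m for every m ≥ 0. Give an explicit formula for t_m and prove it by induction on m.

Claim: t_m = 3·3^m − 2·7^m.

Base cases: t_0 = 1 and 3·3^0 − 2·7^0 = 1; t_1 = -5 and 3·3^1 − 2·7^1 = -5.
Assume t_j = 3·3^j − 2·7^j for all 0 ≤ j ≤ k, where k ≥ 1.
Then t_{k+1} = 10t_k − 21t_{k−1} = 10·(3·3^k − 2·7^k) − 21·(3·3^{k−1} − 2·7^{k−1}) = 3·(10·3 − 21)3^{k−1} − 2·(10·7 − 21)7^{k−1} = 27·3^{k−1} − 98·7^{k−1} = 3·3^{k+1} − 2·7^{k+1}.
By strong induction, t_m = 3·3^m − 2·7^m for all m ≥ 0.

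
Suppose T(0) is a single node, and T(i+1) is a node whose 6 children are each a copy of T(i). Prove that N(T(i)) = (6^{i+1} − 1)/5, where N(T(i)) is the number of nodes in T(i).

Base case: N(T(0)) = 1, and (6^{0+1} − 1)/5 = 1.
Assume N(T(m)) = (6^{m+1} − 1)/5.
Then N(T(m+1)) = 1 + 6N(T(m)) = 1 + 6·(6^{m+1} − 1)/5 = 1 + (6^{m+2} − 6)/5 = (5 + 6^{m+2} − 6)/5 = (6^{m+2} − 1)/5.
Hence N(T(i)) = (6^{i+1} − 1)/5 for every i ≥ 0, by induction.

N(T(i)) = (6^{i+1} − 1)/5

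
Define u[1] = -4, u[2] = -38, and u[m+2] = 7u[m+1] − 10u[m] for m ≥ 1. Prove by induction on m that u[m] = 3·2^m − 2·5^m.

Base cases: u[1] = -4 and 3·2^1 − 2·5^1 = -4; u[2] = -38 and 3·2^2 − 2·5^2 = -38.
Assume u[j] = 3·2^j − 2·5^j for all 1 ≤ j ≤ k, where k ≥ 2.
Then u[k+1] = 7u[k] − 10u[k−1] = 7·(3·2^k − 2·5^k) − 10·(3·2^{k−1} − 2·5^{k−1}) = 3·(7·2 − 10)2^{k−1} − 2·(7·5 − 10)5^{k−1} = 12·2^{k−1} − 50·5^{k−1} = 3·2^{k+1} − 2·5^{k+1}.
By strong induction, u[m] = 3·2^m − 2·5^m for all m ≥ 1.

u[m] = 3·2^m − 2·5^m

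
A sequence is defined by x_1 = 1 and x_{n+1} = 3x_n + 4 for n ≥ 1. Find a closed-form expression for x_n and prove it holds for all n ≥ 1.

Claim: x_n = 3^n − 2.

Base case: x_1 = 1, and 3^1 − 2 = 3 − 2 = 1.
Assume x_m = 3^m − 2 for some m ≥ 1.
Then x_{m+1} = 3x_m + 4 = 3·(3^m − 2) + 4 = 3^{m+1} − 6 + 4 = 3^{m+1} − 2.
This completes the inductive step, so x_n = 3^n − 2 for all n ≥ 1.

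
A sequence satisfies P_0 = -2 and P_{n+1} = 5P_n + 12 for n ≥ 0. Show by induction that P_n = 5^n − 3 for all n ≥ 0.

Base case: P_0 = -2, and 5^0 − 3 = 1 − 3 = -2.
Assume P_r = 5^r − 3 for some r ≥ 0.
Then P_{r+1} = 5P_r + 12 = 5·(5^r − 3) + 12 = 5^{r+1} − 15 + 12 = 5^{r+1} − 3.
Hence P_n = 5^n − 3 for every n ≥ 0, by induction.

P_n = 5^n − 3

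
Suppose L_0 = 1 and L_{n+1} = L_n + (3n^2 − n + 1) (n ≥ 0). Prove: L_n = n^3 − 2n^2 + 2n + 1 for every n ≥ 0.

Base case: L_0 = 1, and 0^3 − 2·0^2 + 2·0 + 1 = 1.
Assume L_r = r^3 − 2r^2 + 2r + 1.
Then L_{r+1} = L_r + (3r^2 − r + 1) = (r^3 − 2r^2 + 2r + 1) + (3r^2 − r + 1) = r^3 + r^2 + r + 2,
and (r+1)^3 − 2·(r+1)^2 + 2·(r+1) + 1 = r^3 + r^2 + r + 2.
This completes the inductive step, so L_n = n^3 − 2n^2 + 2n + 1 for all n ≥ 0.

L_n = n^3 − 2n^2 + 2n + 1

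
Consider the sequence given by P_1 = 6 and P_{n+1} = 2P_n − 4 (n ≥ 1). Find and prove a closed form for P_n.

Claim: P_n = 2^n + 4.

Base case: P_1 = 6, and 2^1 + 4 = 2 + 4 = 6.
Assume P_j = 2^j + 4 for some j ≥ 1.
Then P_{j+1} = 2P_j − 4 = 2·(2^j + 4) − 4 = 2^{j+1} + 8 − 4 = 2^{j+1} + 4.
Hence P_n = 2^n + 4 for every n ≥ 1, by induction.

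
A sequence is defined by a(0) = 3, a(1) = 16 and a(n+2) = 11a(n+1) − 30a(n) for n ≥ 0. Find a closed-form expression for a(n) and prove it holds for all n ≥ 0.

Claim: a(n) = 2·5^n + 6^n.

Base cases: a(0) = 3 and 2·5^0 + 6^0 = 3; a(1) = 16 and 2·5^1 + 6^1 = 16.
Assume a(j) = 2·5^j + 6^j for all 0 ≤ j ≤ r, where r ≥ 1.
Then a(r+1) = 11a(r) − 30a(r−1) = 11·(2·5^r + 6^r) − 30·(2·5^{r−1} + 6^{r−1}) = 2·(11·5 − 30)5^{r−1} + (11·6 − 30)6^{r−1} = 50·5^{r−1} + 36·6^{r−1} = 2·5^{r+1} + 6^{r+1}.
So the formula holds for r+1, and by strong induction a(n) = 2·5^n + 6^n for all n ≥ 0.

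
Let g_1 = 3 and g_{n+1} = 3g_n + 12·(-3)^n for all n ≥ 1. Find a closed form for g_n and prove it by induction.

Claim: g_n = -3^n − 2·(-3)^n.

Base case: g_1 = 3, and -3^1 − 2·(-3)^1 = -3 + 6 = 3.
Assume g_r = -3^r − 2·(-3)^r for some r ≥ 1.
Then g_{r+1} = 3g_r + 12·(-3)^r = 3·(-3^r − 2·(-3)^r) + 12·(-3)^r = -3^{r+1} − 6·(-3)^r + 12·(-3)^r = -3^{r+1} + 6·(-3)^r = -3^{r+1} − 2·(-3)^{r+1}.
So the formula holds for r+1, and by induction g_n = -3^n − 2·(-3)^n for all n ≥ 1.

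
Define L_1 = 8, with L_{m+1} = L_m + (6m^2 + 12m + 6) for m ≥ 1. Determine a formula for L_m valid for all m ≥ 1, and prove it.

Claim: L_m = 2m^3 + 3m^2 + m + 2.

Base case: L_1 = 8, and 2·1^3 + 3·1^2 + 1 + 2 = 8.
Assume L_j = 2j^3 + 3j^2 + j + 2.
Then L_{j+1} = L_j + (6j^2 + 12j + 6) = (2j^3 + 3j^2 + j + 2) + (6j^2 + 12j + 6) = 2j^3 + 9j^2 + 13j + 8,
and 2·(j+1)^3 + 3·(j+1)^2 + (j+1) + 2 = 2j^3 + 9j^2 + 13j + 8.
Hence L_m = 2m^3 + 3m^2 + m + 2 for every m ≥ 1, by induction.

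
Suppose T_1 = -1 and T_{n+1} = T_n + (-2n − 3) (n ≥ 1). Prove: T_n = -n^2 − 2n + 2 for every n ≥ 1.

Base case: T_1 = -1, and -1^2 − 2·1 + 2 = -1.
Assume T_r = -r^2 − 2r + 2.
Then T_{r+1} = T_r + (-2r − 3) = (-r^2 − 2r + 2) + (-2r − 3) = -r^2 − 4r − 1,
and -(r+1)^2 − 2·(r+1) + 2 = -r^2 − 4r − 1.
This completes the inductive step, so T_n = -n^2 − 2n + 2 for all n ≥ 1.

T_n = -n^2 − 2n + 2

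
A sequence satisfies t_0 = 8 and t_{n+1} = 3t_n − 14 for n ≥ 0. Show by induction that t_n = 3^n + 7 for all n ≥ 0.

Base case: t_0 = 8, and 3^0 + 7 = 1 + 7 = 8.
Assume t_m = 3^m + 7 for some m ≥ 0.
Then t_{m+1} = 3t_m − 14 = 3·(3^m + 7) − 14 = 3^{m+1} + 21 − 14 = 3^{m+1} + 7.
By induction, t_n = 3^n + 7 for all n ≥ 0.

t_n = 3^n + 7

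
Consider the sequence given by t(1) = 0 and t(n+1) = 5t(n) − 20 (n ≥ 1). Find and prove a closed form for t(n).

Claim: t(n) = -5^n + 5.

Base case: t(1) = 0, and -5^1 + 5 = -5 + 5 = 0.
Assume t(r) = -5^r + 5 for some r ≥ 1.
Then t(r+1) = 5t(r) − 20 = 5·(-5^r + 5) − 20 = -5^{r+1} + 25 − 20 = -5^{r+1} + 5.
This completes the inductive step, so t(n) = -5^n + 5 for all n ≥ 1.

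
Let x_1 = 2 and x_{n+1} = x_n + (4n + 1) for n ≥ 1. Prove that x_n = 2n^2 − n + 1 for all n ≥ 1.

Base case: x_1 = 2, and 2·1^2 − 1 + 1 = 2.
Assume x_r = 2r^2 − r + 1.
Then x_{r+1} = x_r + (4r + 1) = (2r^2 − r + 1) + (4r + 1) = 2r^2 + 3r + 2,
and 2·(r+1)^2 − (r+1) + 1 = 2r^2 + 3r + 2.
This completes the inductive step, so x_n = 2n^2 − n + 1 for all n ≥ 1.

x_n = 2n^2 − n + 1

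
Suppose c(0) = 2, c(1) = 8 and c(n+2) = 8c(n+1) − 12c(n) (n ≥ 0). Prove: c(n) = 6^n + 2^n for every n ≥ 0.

Base cases: c(0) = 2 and 6^0 + 2^0 = 2; c(1) = 8 and 6^1 + 2^1 = 8.
Assume c(i) = 6^i + 2^i for all 0 ≤ i ≤ j, where j ≥ 1.
Then c(j+1) = 8c(j) − 12c(j−1) = 8·(6^j + 2^j) − 12·(6^{j−1} + 2^{j−1}) = (8·6 − 12)6^{j−1} + (8·2 − 12)2^{j−1} = 36·6^{j−1} + 4·2^{j−1} = 6^{j+1} + 2^{j+1}.
Hence c(n) = 6^n + 2^n for every n ≥ 0, by strong induction.

c(n) = 6^n + 2^n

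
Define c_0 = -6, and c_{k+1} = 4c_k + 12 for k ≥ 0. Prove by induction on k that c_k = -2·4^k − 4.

Base case: c_0 = -6, and -2·4^0 − 4 = -2 − 4 = -6.
Assume c_j = -2·4^j − 4 for some j ≥ 0.
Then c_{j+1} = 4c_j + 12 = 4·(-2·4^j − 4) + 12 = -8·4^j − 16 + 12 = -2·4^{j+1} − 4.
Hence c_k = -2·4^k − 4 for every k ≥ 0, by induction.

c_k = -2·4^k − 4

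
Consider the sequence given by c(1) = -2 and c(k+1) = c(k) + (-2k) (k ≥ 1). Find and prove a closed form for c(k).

Claim: c(k) = -k^2 + k − 2.

Base case: c(1) = -2, and -1^2 + 1 − 2 = -2.
Assume c(j) = -j^2 + j − 2.
Then c(j+1) = c(j) + (-2j) = (-j^2 + j − 2) + (-2j) = -j^2 − j − 2,
and -(j+1)^2 + (j+1) − 2 = -j^2 − j − 2.
By induction, c(k) = -k^2 + k − 2 for all k ≥ 1.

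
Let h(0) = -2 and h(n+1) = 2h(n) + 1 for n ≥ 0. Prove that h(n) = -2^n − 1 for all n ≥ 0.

Base case: h(0) = -2, and -2^0 − 1 = -1 − 1 = -2.
Assume h(j) = -2^j − 1 for some j ≥ 0.
Then h(j+1) = 2h(j) + 1 = 2·(-2^j − 1) + 1 = -2^{j+1} − 2 + 1 = -2^{j+1} − 1.
By induction, h(n) = -2^n − 1 for all n ≥ 0.

h(n) = -2^n − 1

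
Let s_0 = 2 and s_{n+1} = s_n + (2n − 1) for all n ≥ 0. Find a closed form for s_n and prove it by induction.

Claim: s_n = n^2 − 2n + 2.

Base case: s_0 = 2, and 0^2 − 2·0 + 2 = 2.
Assume s_j = j^2 − 2j + 2.
Then s_{j+1} = s_j + (2j − 1) = (j^2 − 2j + 2) + (2j − 1) = j^2 + 1,
and (j+1)^2 − 2·(j+1) + 2 = j^2 + 1.
Hence s_n = n^2 − 2n + 2 for every n ≥ 0, by induction.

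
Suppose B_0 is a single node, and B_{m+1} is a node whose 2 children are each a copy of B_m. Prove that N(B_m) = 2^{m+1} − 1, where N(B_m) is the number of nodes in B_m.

Base case: N(B_0) = 1, and 2^{0+1} − 1 = 1.
Assume N(B_r) = 2^{r+1} − 1.
Then N(B_{r+1}) = 1 + 2N(B_r) = 1 + 2(2^{r+1} − 1) = 2^{r+2} − 2 + 1 = 2^{r+2} − 1.
So the formula holds for r+1, and by induction N(B_m) = 2^{m+1} − 1 for all m ≥ 0.

N(B_m) = 2^{m+1} − 1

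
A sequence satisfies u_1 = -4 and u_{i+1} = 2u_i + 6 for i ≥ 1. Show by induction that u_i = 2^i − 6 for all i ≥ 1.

Base case: u_1 = -4, and 2^1 − 6 = 2 − 6 = -4.
Assume u_m = 2^m − 6 for some m ≥ 1.
Then u_{m+1} = 2u_m + 6 = 2·(2^m − 6) + 6 = 2^{m+1} − 12 + 6 = 2^{m+1} − 6.
This completes the inductive step, so u_i = 2^i − 6 for all i ≥ 1.

u_i = 2^i − 6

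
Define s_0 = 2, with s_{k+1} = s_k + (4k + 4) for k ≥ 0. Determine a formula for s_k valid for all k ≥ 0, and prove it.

Claim: s_k = 2k^2 + 2k + 2.

Base case: s_0 = 2, and 2·0^2 + 2·0 + 2 = 2.
Assume s_j = 2j^2 + 2j + 2.
Then s_{j+1} = s_j + (4j + 4) = (2j^2 + 2j + 2) + (4j + 4) = 2j^2 + 6j + 6,
and 2·(j+1)^2 + 2·(j+1) + 2 = 2j^2 + 6j + 6.
By induction, s_k = 2k^2 + 2k + 2 for all k ≥ 0.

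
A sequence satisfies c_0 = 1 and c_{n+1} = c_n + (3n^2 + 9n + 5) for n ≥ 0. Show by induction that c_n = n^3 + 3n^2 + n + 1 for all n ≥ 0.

Base case: c_0 = 1, and 0^3 + 3·0^2 + 0 + 1 = 1.
Assume c_m = m^3 + 3m^2 + m + 1.
Then c_{m+1} = c_m + (3m^2 + 9m + 5) = (m^3 + 3m^2 + m + 1) + (3m^2 + 9m + 5) = m^3 + 6m^2 + 10m + 6,
and (m+1)^3 + 3·(m+1)^2 + (m+1) + 1 = m^3 + 6m^2 + 10m + 6.
Hence c_n = n^3 + 3n^2 + n + 1 for every n ≥ 0, by induction.

c_n = n^3 + 3n^2 + n + 1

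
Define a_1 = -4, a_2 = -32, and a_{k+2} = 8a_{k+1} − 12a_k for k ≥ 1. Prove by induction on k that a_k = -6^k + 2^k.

Base cases: a_1 = -4 and -6^1 + 2^1 = -4; a_2 = -32 and -6^2 + 2^2 = -32.
Assume a_i = -6^i + 2^i for all 1 ≤ i ≤ j, where j ≥ 2.
Then a_{j+1} = 8a_j − 12a_{j−1} = 8·(-6^j + 2^j) − 12·(-6^{j−1} + 2^{j−1}) = -(8·6 − 12)6^{j−1} + (8·2 − 12)2^{j−1} = -36·6^{j−1} + 4·2^{j−1} = -6^{j+1} + 2^{j+1}.
So the formula holds for j+1, and by strong induction a_k = -6^k + 2^k for all k ≥ 1.

a_k = -6^k + 2^k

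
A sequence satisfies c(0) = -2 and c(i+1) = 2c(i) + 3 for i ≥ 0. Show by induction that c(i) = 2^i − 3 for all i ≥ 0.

Base case: c(0) = -2, and 2^0 − 3 = 1 − 3 = -2.
Assume c(j) = 2^j − 3 for some j ≥ 0.
Then c(j+1) = 2c(j) + 3 = 2·(2^j − 3) + 3 = 2^{j+1} − 6 + 3 = 2^{j+1} − 3.
By induction, c(i) = 2^i − 3 for all i ≥ 0.

c(i) = 2^i − 3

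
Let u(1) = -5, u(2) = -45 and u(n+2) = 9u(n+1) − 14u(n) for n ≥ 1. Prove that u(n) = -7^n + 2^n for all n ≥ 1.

Base cases: u(1) = -5 and -7^1 + 2^1 = -5; u(2) = -45 and -7^2 + 2^2 = -45.
Assume u(j) = -7^j + 2^j for all 1 ≤ j ≤ r, where r ≥ 2.
Then u(r+1) = 9u(r) − 14u(r−1) = 9·(-7^r + 2^r) − 14·(-7^{r−1} + 2^{r−1}) = -(9·7 − 14)7^{r−1} + (9·2 − 14)2^{r−1} = -49·7^{r−1} + 4·2^{r−1} = -7^{r+1} + 2^{r+1}.
This completes the inductive step, so u(n) = -7^n + 2^n for all n ≥ 1.

u(n) = -7^n + 2^n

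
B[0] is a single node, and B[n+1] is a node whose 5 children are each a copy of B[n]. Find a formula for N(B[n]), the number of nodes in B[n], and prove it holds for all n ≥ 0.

Claim: N(B[n]) = (5^{n+1} − 1)/4.

Base case: N(B[0]) = 1, and (5^{0+1} − 1)/4 = 1.
Assume N(B[r]) = (5^{r+1} − 1)/4.
Then N(B[r+1]) = 1 + 5N(B[r]) = 1 + 5·(5^{r+1} − 1)/4 = 1 + (5^{r+2} − 5)/4 = (4 + 5^{r+2} − 5)/4 = (5^{r+2} − 1)/4.
Hence N(B[n]) = (5^{n+1} − 1)/4 for every n ≥ 0, by induction.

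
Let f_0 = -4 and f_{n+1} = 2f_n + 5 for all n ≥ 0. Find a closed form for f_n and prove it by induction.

Claim: f_n = 2^n − 5.

Base case: f_0 = -4, and 2^0 − 5 = 1 − 5 = -4.
Assume f_r = 2^r − 5 for some r ≥ 0.
Then f_{r+1} = 2f_r + 5 = 2·(2^r − 5) + 5 = 2^{r+1} − 10 + 5 = 2^{r+1} − 5.
So the formula holds for r+1, and by induction f_n = 2^n − 5 for all n ≥ 0.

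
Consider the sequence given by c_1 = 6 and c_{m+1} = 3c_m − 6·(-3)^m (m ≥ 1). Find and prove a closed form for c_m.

Claim: c_m = 3·3^m + (-3)^m.

Base case: c_1 = 6, and 3·3^1 + (-3)^1 = 9 − 3 = 6.
Assume c_j = 3·3^j + (-3)^j for some j ≥ 1.
Then c_{j+1} = 3c_j − 6·(-3)^j = 3·(3·3^j + (-3)^j) − 6·(-3)^j = 3·3^{j+1} + 3·(-3)^j − 6·(-3)^j = 3·3^{j+1} − 3·(-3)^j = 3·3^{j+1} + (-3)^{j+1}.
By induction, c_m = 3·3^m + (-3)^m for all m ≥ 1.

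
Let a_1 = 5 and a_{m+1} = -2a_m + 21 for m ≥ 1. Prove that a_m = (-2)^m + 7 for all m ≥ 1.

Base case: a_1 = 5, and (-2)^1 + 7 = -2 + 7 = 5.
Assume a_r = (-2)^r + 7 for some r ≥ 1.
Then a_{r+1} = -2a_r + 21 = -2·((-2)^r + 7) + 21 = -2·(-2)^r − 14 + 21 = (-2)^{r+1} + 7.
This completes the inductive step, so a_m = (-2)^m + 7 for all m ≥ 1.

a_m = (-2)^m + 7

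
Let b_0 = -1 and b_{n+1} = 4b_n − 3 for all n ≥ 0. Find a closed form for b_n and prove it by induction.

Claim: b_n = -2·4^n + 1.

Base case: b_0 = -1, and -2·4^0 + 1 = -2 + 1 = -1.
Assume b_m = -2·4^m + 1 for some m ≥ 0.
Then b_{m+1} = 4b_m − 3 = 4·(-2·4^m + 1) − 3 = -8·4^m + 4 − 3 = -2·4^{m+1} + 1.
This completes the inductive step, so b_n = -2·4^n + 1 for all n ≥ 0.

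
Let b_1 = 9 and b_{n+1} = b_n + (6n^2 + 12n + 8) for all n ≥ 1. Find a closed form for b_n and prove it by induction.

Claim: b_n = 2n^3 + 3n^2 + 3n + 1.

Base case: b_1 = 9, and 2·1^3 + 3·1^2 + 3·1 + 1 = 9.
Assume b_k = 2k^3 + 3k^2 + 3k + 1.
Then b_{k+1} = b_k + (6k^2 + 12k + 8) = (2k^3 + 3k^2 + 3k + 1) + (6k^2 + 12k + 8) = 2k^3 + 9k^2 + 15k + 9,
and 2·(k+1)^3 + 3·(k+1)^2 + 3·(k+1) + 1 = 2k^3 + 9k^2 + 15k + 9.
Hence b_n = 2n^3 + 3n^2 + 3n + 1 for every n ≥ 1, by induction.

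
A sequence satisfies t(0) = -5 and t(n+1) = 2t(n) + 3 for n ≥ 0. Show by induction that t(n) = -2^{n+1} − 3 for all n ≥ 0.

Base case: t(0) = -5, and -2^{0+1} − 3 = -2 − 3 = -5.
Assume t(r) = -2^{r+1} − 3 for some r ≥ 0.
Then t(r+1) = 2t(r) + 3 = 2·(-2^{r+1} − 3) + 3 = -2^{r+2} − 6 + 3 = -2^{r+2} − 3.
So the formula holds for r+1, and by induction t(n) = -2^{n+1} − 3 for all n ≥ 0.

t(n) = -2^{n+1} − 3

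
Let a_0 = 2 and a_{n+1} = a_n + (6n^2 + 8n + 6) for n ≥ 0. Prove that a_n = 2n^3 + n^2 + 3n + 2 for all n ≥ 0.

Base case: a_0 = 2, and 2·0^3 + 0^2 + 3·0 + 2 = 2.
Assume a_r = 2r^3 + r^2 + 3r + 2.
Then a_{r+1} = a_r + (6r^2 + 8r + 6) = (2r^3 + r^2 + 3r + 2) + (6r^2 + 8r + 6) = 2r^3 + 7r^2 + 11r + 8,
and 2·(r+1)^3 + (r+1)^2 + 3·(r+1) + 2 = 2r^3 + 7r^2 + 11r + 8.
By induction, a_n = 2n^3 + n^2 + 3n + 2 for all n ≥ 0.

a_n = 2n^3 + n^2 + 3n + 2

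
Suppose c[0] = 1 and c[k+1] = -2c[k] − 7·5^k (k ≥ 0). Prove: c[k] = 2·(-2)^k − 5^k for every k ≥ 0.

Base case: c[0] = 1, and 2·(-2)^0 − 5^0 = 2 − 1 = 1.
Assume c[j] = 2·(-2)^j − 5^j for some j ≥ 0.
Then c[j+1] = -2c[j] − 7·5^j = -2·(2·(-2)^j − 5^j) − 7·5^j = 2·(-2)^{j+1} + 2·5^j − 7·5^j = 2·(-2)^{j+1} − 5·5^j = 2·(-2)^{j+1} − 5^{j+1}.
This completes the inductive step, so c[k] = 2·(-2)^k − 5^k for all k ≥ 0.

c[k] = 2·(-2)^k − 5^k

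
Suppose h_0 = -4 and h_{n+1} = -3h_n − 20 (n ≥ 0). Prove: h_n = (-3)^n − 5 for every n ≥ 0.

Base case: h_0 = -4, and (-3)^0 − 5 = 1 − 5 = -4.
Assume h_r = (-3)^r − 5 for some r ≥ 0.
Then h_{r+1} = -3h_r − 20 = -3·((-3)^r − 5) − 20 = -3·(-3)^r + 15 − 20 = (-3)^{r+1} − 5.
Hence h_n = (-3)^n − 5 for every n ≥ 0, by induction.

h_n = (-3)^n − 5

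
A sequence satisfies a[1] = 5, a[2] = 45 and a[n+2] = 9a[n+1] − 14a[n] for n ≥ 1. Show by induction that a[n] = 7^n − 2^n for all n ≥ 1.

Base cases: a[1] = 5 and 7^1 − 2^1 = 5; a[2] = 45 and 7^2 − 2^2 = 45.
Assume a[j] = 7^j − 2^j for all 1 ≤ j ≤ m, where m ≥ 2.
Then a[m+1] = 9a[m] − 14a[m−1] = 9·(7^m − 2^m) − 14·(7^{m−1} − 2^{m−1}) = (9·7 − 14)7^{m−1} − (9·2 − 14)2^{m−1} = 49·7^{m−1} − 4·2^{m−1} = 7^{m+1} − 2^{m+1}.
Hence a[n] = 7^n − 2^n for every n ≥ 1, by strong induction.

a[n] = 7^n − 2^n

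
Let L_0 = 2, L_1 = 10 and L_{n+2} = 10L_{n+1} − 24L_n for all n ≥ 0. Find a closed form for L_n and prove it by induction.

Claim: L_n = 4^n + 6^n.

Base cases: L_0 = 2 and 4^0 + 6^0 = 2; L_1 = 10 and 4^1 + 6^1 = 10.
Assume L_j = 4^j + 6^j for all 0 ≤ j ≤ k, where k ≥ 1.
Then L_{k+1} = 10L_k − 24L_{k−1} = 10·(4^k + 6^k) − 24·(4^{k−1} + 6^{k−1}) = (10·4 − 24)4^{k−1} + (10·6 − 24)6^{k−1} = 16·4^{k−1} + 36·6^{k−1} = 4^{k+1} + 6^{k+1}.
By strong induction, L_n = 4^n + 6^n for all n ≥ 0.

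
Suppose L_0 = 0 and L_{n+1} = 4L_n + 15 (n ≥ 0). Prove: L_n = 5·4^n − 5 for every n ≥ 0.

Base case: L_0 = 0, and 5·4^0 − 5 = 5 − 5 = 0.
Assume L_k = 5·4^k − 5 for some k ≥ 0.
Then L_{k+1} = 4L_k + 15 = 4·(5·4^k − 5) + 15 = 20·4^k − 20 + 15 = 5·4^{k+1} − 5.
By induction, L_n = 5·4^n − 5 for all n ≥ 0.

L_n = 5·4^n − 5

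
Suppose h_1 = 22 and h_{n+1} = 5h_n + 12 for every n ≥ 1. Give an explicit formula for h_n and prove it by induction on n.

Claim: h_n = 5^{n+1} − 3.

Base case: h_1 = 22, and 5^{1+1} − 3 = 25 − 3 = 22.
Assume h_m = 5^{m+1} − 3 for some m ≥ 1.
Then h_{m+1} = 5h_m + 12 = 5·(5^{m+1} − 3) + 12 = 5^{m+2} − 15 + 12 = 5^{m+2} − 3.
This completes the inductive step, so h_n = 5^{n+1} − 3 for all n ≥ 1.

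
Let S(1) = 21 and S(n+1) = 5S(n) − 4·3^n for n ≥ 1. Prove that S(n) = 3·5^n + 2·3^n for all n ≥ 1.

Base case: S(1) = 21, and 3·5^1 + 2·3^1 = 15 + 6 = 21.
Assume S(r) = 3·5^r + 2·3^r for some r ≥ 1.
Then S(r+1) = 5S(r) − 4·3^r = 5·(3·5^r + 2·3^r) − 4·3^r = 3·5^{r+1} + 10·3^r − 4·3^r = 3·5^{r+1} + 6·3^r = 3·5^{r+1} + 2·3^{r+1}.
So the formula holds for r+1, and by induction S(n) = 3·5^n + 2·3^n for all n ≥ 1.

S(n) = 3·5^n + 2·3^n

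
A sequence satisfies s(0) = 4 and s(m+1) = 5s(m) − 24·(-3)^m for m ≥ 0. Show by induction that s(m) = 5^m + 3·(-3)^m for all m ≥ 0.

Base case: s(0) = 4, and 5^0 + 3·(-3)^0 = 1 + 3 = 4.
Assume s(k) = 5^k + 3·(-3)^k for some k ≥ 0.
Then s(k+1) = 5s(k) − 24·(-3)^k = 5·(5^k + 3·(-3)^k) − 24·(-3)^k = 5^{k+1} + 15·(-3)^k − 24·(-3)^k = 5^{k+1} − 9·(-3)^k = 5^{k+1} + 3·(-3)^{k+1}.
So the formula holds for k+1, and by induction s(m) = 5^m + 3·(-3)^m for all m ≥ 0.

s(m) = 5^m + 3·(-3)^m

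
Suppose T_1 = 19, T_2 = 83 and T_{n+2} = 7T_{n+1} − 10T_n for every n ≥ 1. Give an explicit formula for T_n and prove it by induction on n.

Claim: T_n = 3·5^n + 2·2^n.

Base cases: T_1 = 19 and 3·5^1 + 2·2^1 = 19; T_2 = 83 and 3·5^2 + 2·2^2 = 83.
Assume T_j = 3·5^j + 2·2^j for all 1 ≤ j ≤ k, where k ≥ 2.
Then T_{k+1} = 7T_k − 10T_{k−1} = 7·(3·5^k + 2·2^k) − 10·(3·5^{k−1} + 2·2^{k−1}) = 3·(7·5 − 10)5^{k−1} + 2·(7·2 − 10)2^{k−1} = 75·5^{k−1} + 8·2^{k−1} = 3·5^{k+1} + 2·2^{k+1}.
By strong induction, T_n = 3·5^n + 2·2^n for all n ≥ 1.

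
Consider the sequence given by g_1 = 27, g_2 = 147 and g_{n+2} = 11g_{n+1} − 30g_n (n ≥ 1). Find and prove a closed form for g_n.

Claim: g_n = 3·5^n + 2·6^n.

Base cases: g_1 = 27 and 3·5^1 + 2·6^1 = 27; g_2 = 147 and 3·5^2 + 2·6^2 = 147.
Assume g_j = 3·5^j + 2·6^j for all 1 ≤ j ≤ m, where m ≥ 2.
Then g_{m+1} = 11g_m − 30g_{m−1} = 11·(3·5^m + 2·6^m) − 30·(3·5^{m−1} + 2·6^{m−1}) = 3·(11·5 − 30)5^{m−1} + 2·(11·6 − 30)6^{m−1} = 75·5^{m−1} + 72·6^{m−1} = 3·5^{m+1} + 2·6^{m+1}.
Hence g_n = 3·5^n + 2·6^n for every n ≥ 1, by strong induction.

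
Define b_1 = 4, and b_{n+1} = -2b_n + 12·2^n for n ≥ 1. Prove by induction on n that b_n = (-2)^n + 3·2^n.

Base case: b_1 = 4, and (-2)^1 + 3·2^1 = -2 + 6 = 4.
Assume b_j = (-2)^j + 3·2^j for some j ≥ 1.
Then b_{j+1} = -2b_j + 12·2^j = -2·((-2)^j + 3·2^j) + 12·2^j = (-2)^{j+1} − 6·2^j + 12·2^j = (-2)^{j+1} + 6·2^j = (-2)^{j+1} + 3·2^{j+1}.
By induction, b_n = (-2)^n + 3·2^n for all n ≥ 1.

b_n = (-2)^n + 3·2^n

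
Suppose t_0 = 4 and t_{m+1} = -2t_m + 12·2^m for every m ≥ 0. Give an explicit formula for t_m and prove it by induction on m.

Claim: t_m = (-2)^m + 3·2^m.

Base case: t_0 = 4, and (-2)^0 + 3·2^0 = 1 + 3 = 4.
Assume t_j = (-2)^j + 3·2^j for some j ≥ 0.
Then t_{j+1} = -2t_j + 12·2^j = -2·((-2)^j + 3·2^j) + 12·2^j = (-2)^{j+1} − 6·2^j + 12·2^j = (-2)^{j+1} + 6·2^j = (-2)^{j+1} + 3·2^{j+1}.
So the formula holds for j+1, and by induction t_m = (-2)^m + 3·2^m for all m ≥ 0.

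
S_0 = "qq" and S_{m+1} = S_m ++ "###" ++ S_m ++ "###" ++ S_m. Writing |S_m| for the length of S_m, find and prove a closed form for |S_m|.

Claim: |S_m| = 5·3^m − 3.

Base case: |S_0| = 2, and 5·3^0 − 3 = 2.
Assume |S_r| = 5·3^r − 3.
Then |S_{r+1}| = 3|S_r| + 6 = 3(5·3^r − 3) + 6 = 5·3^{r+1} − 9 + 6 = 5·3^{r+1} − 3.
So the formula holds for r+1, and by induction |S_m| = 5·3^m − 3 for all m ≥ 0.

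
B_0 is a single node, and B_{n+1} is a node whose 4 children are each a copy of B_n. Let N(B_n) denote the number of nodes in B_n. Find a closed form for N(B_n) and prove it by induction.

Claim: N(B_n) = (4^{n+1} − 1)/3.

Base case: N(B_0) = 1, and (4^{0+1} − 1)/3 = 1.
Assume N(B_k) = (4^{k+1} − 1)/3.
Then N(B_{k+1}) = 1 + 4N(B_k) = 1 + 4·(4^{k+1} − 1)/3 = 1 + (4^{k+2} − 4)/3 = (3 + 4^{k+2} − 4)/3 = (4^{k+2} − 1)/3.
This completes the inductive step, so N(B_n) = (4^{n+1} − 1)/3 for all n ≥ 0.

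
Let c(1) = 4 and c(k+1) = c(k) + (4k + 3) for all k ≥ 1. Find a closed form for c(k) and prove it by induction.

Claim: c(k) = 2k^2 + k + 1.

Base case: c(1) = 4, and 2·1^2 + 1 + 1 = 4.
Assume c(m) = 2m^2 + m + 1.
Then c(m+1) = c(m) + (4m + 3) = (2m^2 + m + 1) + (4m + 3) = 2m^2 + 5m + 4,
and 2·(m+1)^2 + (m+1) + 1 = 2m^2 + 5m + 4.
This completes the inductive step, so c(k) = 2k^2 + k + 1 for all k ≥ 1.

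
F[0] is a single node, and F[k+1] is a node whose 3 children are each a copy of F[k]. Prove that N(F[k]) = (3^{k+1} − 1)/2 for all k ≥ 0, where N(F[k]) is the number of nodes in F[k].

Base case: N(F[0]) = 1, and (3^{0+1} − 1)/2 = 1.
Assume N(F[m]) = (3^{m+1} − 1)/2.
Then N(F[m+1]) = 1 + 3N(F[m]) = 1 + 3·(3^{m+1} − 1)/2 = 1 + (3^{m+2} − 3)/2 = (2 + 3^{m+2} − 3)/2 = (3^{m+2} − 1)/2.
By induction, N(F[k]) = (3^{k+1} − 1)/2 for all k ≥ 0.

N(F[k]) = (3^{k+1} − 1)/2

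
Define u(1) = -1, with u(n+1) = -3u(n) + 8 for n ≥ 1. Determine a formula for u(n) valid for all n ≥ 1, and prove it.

Claim: u(n) = (-3)^n + 2.

Base case: u(1) = -1, and (-3)^1 + 2 = -3 + 2 = -1.
Assume u(r) = (-3)^r + 2 for some r ≥ 1.
Then u(r+1) = -3u(r) + 8 = -3·((-3)^r + 2) + 8 = -3·(-3)^r − 6 + 8 = (-3)^{r+1} + 2.
So the formula holds for r+1, and by induction u(n) = (-3)^n + 2 for all n ≥ 1.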